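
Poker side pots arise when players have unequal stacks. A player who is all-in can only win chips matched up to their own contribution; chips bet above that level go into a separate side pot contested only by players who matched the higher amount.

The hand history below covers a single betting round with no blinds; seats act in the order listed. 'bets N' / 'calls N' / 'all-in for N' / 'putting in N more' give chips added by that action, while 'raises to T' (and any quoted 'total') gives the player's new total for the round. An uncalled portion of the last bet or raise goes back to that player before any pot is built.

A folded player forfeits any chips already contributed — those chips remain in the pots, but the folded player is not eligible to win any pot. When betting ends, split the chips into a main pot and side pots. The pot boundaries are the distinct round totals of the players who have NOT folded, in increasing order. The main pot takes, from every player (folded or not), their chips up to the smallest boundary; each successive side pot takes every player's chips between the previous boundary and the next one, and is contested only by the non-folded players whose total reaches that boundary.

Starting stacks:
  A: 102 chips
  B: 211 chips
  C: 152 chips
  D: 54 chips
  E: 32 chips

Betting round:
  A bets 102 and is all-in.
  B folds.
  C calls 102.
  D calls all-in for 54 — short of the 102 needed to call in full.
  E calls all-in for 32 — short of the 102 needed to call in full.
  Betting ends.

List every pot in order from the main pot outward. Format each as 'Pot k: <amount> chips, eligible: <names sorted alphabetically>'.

Contributions: A=102, C=102, D=54, E=32
Folded: B
Pot levels (distinct totals of non-folded players): 32, 54, 102
Layer 1-32: 32 each from A, C, D, E = 32*4 = 128 chips; eligible A, C, D, E
Layer 33-54: 22 each from A, C, D = 22*3 = 66 chips; eligible A, C, D
Layer 55-102: 48 each from A, C = 48*2 = 96 chips; eligible A, C

Pot 1: 128 chips, eligible: A, C, D, E
Pot 2: 66 chips, eligible: A, C, D
Pot 3: 96 chips, eligible: A, C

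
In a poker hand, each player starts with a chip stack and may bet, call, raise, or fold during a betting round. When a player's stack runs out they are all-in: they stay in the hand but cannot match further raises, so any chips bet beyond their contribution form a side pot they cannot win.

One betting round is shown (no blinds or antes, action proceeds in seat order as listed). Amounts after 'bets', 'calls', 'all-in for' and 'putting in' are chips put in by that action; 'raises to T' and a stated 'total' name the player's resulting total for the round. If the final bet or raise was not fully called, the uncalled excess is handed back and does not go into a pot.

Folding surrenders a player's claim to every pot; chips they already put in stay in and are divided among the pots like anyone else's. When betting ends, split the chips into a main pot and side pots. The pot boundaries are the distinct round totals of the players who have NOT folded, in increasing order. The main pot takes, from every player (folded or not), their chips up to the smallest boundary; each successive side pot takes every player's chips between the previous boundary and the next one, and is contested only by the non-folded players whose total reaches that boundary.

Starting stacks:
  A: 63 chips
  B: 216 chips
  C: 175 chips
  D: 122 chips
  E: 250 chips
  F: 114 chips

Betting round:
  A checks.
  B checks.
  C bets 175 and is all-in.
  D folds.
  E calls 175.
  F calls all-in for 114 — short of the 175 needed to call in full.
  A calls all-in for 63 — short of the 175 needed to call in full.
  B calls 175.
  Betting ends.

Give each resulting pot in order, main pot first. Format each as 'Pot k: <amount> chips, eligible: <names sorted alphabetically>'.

Contributions: A=63, B=175, C=175, E=175, F=114
Folded: D
Pot levels (distinct totals of non-folded players): 63, 114, 175
Layer 1-63: 63 each from A, B, C, E, F = 63*5 = 315 chips; eligible A, B, C, E, F
Layer 64-114: 51 each from B, C, E, F = 51*4 = 204 chips; eligible B, C, E, F
Layer 115-175: 61 each from B, C, E = 61*3 = 183 chips; eligible B, C, E

Pot 1: 315 chips, eligible: A, B, C, E, F
Pot 2: 204 chips, eligible: B, C, E, F
Pot 3: 183 chips, eligible: B, C, E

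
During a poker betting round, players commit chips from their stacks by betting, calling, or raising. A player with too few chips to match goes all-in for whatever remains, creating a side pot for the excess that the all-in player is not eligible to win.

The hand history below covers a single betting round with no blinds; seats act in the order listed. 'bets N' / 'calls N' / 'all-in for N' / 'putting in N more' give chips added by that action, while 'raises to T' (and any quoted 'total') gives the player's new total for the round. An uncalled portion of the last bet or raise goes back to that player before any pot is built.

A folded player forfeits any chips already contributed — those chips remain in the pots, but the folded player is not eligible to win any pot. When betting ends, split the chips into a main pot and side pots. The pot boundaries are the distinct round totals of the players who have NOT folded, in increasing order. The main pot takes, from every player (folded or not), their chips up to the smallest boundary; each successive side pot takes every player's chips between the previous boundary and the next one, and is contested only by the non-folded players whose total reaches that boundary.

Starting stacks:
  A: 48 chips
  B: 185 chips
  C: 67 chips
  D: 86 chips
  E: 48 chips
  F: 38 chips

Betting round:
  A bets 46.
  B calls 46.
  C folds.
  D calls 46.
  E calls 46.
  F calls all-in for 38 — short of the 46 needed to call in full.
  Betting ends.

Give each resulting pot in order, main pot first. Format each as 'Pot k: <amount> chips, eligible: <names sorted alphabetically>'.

Contributions: A=46, B=46, D=46, E=46, F=38
Folded: C
Pot levels (distinct totals of non-folded players): 38, 46
Layer 1-38: 38 each from A, B, D, E, F = 38*5 = 190 chips; eligible A, B, D, E, F
Layer 39-46: 8 each from A, B, D, E = 8*4 = 32 chips; eligible A, B, D, E

Pot 1: 190 chips, eligible: A, B, D, E, F
Pot 2: 32 chips, eligible: A, B, D, E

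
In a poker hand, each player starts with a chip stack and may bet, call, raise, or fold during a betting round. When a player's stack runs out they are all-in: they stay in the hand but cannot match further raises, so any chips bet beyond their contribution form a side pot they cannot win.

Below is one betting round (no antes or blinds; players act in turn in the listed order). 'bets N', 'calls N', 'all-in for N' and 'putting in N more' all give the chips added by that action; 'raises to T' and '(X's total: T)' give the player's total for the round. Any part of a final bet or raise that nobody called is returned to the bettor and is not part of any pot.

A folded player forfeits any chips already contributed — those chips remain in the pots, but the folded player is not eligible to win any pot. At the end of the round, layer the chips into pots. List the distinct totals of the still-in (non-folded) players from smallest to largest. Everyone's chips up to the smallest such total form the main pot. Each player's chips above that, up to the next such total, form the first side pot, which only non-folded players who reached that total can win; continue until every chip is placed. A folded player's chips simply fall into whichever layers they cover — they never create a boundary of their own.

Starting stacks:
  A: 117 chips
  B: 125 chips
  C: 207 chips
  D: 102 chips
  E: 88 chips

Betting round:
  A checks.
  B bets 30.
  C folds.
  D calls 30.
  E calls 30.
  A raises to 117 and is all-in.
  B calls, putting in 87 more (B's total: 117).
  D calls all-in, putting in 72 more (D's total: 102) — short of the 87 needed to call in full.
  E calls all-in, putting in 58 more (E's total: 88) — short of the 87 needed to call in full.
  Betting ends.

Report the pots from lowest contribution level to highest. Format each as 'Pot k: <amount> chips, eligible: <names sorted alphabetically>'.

Pot 1: 352 chips, eligible: A, B, D, E
Pot 2: 42 chips, eligible: A, B, D
Pot 3: 30 chips, eligible: A, B

Derivation:
Contributions: A=117, B=117, D=102, E=88
Folded: C
Pot levels (distinct totals of non-folded players): 88, 102, 117
Layer 1-88: 88 each from A, B, D, E = 88*4 = 352 chips; eligible A, B, D, E
Layer 89-102: 14 each from A, B, D = 14*3 = 42 chips; eligible A, B, D
Layer 103-117: 15 each from A, B = 15*2 = 30 chips; eligible A, B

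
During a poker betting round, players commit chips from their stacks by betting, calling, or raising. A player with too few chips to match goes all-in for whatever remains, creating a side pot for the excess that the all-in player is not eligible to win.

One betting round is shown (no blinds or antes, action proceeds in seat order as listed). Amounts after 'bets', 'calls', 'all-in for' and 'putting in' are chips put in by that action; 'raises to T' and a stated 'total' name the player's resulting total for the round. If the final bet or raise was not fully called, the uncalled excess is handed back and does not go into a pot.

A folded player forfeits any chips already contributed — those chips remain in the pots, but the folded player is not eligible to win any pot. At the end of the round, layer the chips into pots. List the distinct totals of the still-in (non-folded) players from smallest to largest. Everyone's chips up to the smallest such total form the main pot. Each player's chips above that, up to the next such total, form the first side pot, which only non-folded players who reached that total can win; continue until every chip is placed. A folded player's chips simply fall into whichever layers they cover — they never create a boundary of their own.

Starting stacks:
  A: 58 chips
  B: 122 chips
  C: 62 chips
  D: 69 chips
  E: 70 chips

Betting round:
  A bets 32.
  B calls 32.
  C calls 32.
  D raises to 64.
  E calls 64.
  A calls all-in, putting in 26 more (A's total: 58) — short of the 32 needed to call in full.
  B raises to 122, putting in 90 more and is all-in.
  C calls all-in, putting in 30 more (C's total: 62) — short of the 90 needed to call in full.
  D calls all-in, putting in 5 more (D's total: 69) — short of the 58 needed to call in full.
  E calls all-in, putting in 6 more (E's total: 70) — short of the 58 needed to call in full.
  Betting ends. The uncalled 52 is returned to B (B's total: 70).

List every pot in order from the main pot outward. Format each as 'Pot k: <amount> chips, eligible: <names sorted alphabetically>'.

Contributions (after 52 returned to B): A=58, B=70, C=62, D=69, E=70
Pot levels (distinct totals of non-folded players): 58, 62, 69, 70
Layer 1-58: 58 each from A, B, C, D, E = 58*5 = 290 chips; eligible A, B, C, D, E
Layer 59-62: 4 each from B, C, D, E = 4*4 = 16 chips; eligible B, C, D, E
Layer 63-69: 7 each from B, D, E = 7*3 = 21 chips; eligible B, D, E
Layer 70-70: 1 each from B, E = 1*2 = 2 chips; eligible B, E

Pot 1: 290 chips, eligible: A, B, C, D, E
Pot 2: 16 chips, eligible: B, C, D, E
Pot 3: 21 chips, eligible: B, D, E
Pot 4: 2 chips, eligible: B, E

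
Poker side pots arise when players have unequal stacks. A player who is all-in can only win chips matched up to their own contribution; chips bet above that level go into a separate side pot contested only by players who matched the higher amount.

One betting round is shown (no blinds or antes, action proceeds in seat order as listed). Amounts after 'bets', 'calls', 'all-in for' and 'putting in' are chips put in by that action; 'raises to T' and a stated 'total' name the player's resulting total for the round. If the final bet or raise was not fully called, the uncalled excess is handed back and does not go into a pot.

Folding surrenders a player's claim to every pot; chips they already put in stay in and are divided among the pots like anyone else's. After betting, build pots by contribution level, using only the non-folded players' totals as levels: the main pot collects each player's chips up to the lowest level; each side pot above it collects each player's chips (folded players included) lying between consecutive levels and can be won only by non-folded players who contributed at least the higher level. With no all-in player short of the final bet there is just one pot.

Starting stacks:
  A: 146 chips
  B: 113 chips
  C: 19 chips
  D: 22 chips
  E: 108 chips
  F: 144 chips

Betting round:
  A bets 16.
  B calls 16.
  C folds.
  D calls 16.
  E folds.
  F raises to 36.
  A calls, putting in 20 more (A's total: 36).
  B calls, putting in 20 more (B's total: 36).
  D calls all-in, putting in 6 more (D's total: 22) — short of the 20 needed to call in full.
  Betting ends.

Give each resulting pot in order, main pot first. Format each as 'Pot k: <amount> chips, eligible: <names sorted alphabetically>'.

Pot 1: 88 chips, eligible: A, B, D, F
Pot 2: 42 chips, eligible: A, B, F

Derivation:
Contributions: A=36, B=36, D=22, F=36
Folded: C, E
Pot levels (distinct totals of non-folded players): 22, 36
Layer 1-22: 22 each from A, B, D, F = 22*4 = 88 chips; eligible A, B, D, F
Layer 23-36: 14 each from A, B, F = 14*3 = 42 chips; eligible A, B, F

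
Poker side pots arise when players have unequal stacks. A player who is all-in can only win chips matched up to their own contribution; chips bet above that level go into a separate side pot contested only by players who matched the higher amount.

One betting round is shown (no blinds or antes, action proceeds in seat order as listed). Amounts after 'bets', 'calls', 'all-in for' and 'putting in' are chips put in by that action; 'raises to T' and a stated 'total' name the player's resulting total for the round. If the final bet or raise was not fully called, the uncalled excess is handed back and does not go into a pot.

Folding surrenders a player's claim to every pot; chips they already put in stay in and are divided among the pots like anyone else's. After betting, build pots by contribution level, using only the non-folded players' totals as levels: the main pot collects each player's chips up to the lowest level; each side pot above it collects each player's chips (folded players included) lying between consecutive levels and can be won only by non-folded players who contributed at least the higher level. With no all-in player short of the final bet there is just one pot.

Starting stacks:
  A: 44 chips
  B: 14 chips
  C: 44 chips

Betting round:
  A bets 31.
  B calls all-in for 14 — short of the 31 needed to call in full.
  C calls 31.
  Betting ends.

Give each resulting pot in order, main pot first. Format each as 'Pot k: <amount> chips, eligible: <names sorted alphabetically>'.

Contributions: A=31, B=14, C=31
Pot levels (distinct totals of non-folded players): 14, 31
Layer 1-14: 14 each from A, B, C = 14*3 = 42 chips; eligible A, B, C
Layer 15-31: 17 each from A, C = 17*2 = 34 chips; eligible A, C

Pot 1: 42 chips, eligible: A, B, C
Pot 2: 34 chips, eligible: A, C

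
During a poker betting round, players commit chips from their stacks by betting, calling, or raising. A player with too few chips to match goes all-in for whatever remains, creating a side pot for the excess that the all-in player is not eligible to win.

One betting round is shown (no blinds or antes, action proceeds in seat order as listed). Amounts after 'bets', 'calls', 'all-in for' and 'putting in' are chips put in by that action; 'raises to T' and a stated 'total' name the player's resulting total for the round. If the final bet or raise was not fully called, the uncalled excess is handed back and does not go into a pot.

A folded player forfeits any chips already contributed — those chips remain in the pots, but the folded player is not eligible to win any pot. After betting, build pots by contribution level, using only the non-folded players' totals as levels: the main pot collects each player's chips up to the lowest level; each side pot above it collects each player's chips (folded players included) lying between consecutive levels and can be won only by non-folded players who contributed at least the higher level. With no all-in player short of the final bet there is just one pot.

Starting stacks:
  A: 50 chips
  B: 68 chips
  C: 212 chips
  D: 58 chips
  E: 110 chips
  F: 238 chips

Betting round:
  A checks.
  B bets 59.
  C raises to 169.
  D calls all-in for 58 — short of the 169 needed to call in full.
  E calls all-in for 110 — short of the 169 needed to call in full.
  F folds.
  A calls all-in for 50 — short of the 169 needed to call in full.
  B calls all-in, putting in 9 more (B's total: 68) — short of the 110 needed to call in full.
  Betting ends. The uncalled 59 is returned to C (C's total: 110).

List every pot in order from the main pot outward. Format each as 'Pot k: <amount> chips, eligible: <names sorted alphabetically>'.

Contributions (after 59 returned to C): A=50, B=68, C=110, D=58, E=110
Folded: F
Pot levels (distinct totals of non-folded players): 50, 58, 68, 110
Layer 1-50: 50 each from A, B, C, D, E = 50*5 = 250 chips; eligible A, B, C, D, E
Layer 51-58: 8 each from B, C, D, E = 8*4 = 32 chips; eligible B, C, D, E
Layer 59-68: 10 each from B, C, E = 10*3 = 30 chips; eligible B, C, E
Layer 69-110: 42 each from C, E = 42*2 = 84 chips; eligible C, E

Pot 1: 250 chips, eligible: A, B, C, D, E
Pot 2: 32 chips, eligible: B, C, D, E
Pot 3: 30 chips, eligible: B, C, E
Pot 4: 84 chips, eligible: C, E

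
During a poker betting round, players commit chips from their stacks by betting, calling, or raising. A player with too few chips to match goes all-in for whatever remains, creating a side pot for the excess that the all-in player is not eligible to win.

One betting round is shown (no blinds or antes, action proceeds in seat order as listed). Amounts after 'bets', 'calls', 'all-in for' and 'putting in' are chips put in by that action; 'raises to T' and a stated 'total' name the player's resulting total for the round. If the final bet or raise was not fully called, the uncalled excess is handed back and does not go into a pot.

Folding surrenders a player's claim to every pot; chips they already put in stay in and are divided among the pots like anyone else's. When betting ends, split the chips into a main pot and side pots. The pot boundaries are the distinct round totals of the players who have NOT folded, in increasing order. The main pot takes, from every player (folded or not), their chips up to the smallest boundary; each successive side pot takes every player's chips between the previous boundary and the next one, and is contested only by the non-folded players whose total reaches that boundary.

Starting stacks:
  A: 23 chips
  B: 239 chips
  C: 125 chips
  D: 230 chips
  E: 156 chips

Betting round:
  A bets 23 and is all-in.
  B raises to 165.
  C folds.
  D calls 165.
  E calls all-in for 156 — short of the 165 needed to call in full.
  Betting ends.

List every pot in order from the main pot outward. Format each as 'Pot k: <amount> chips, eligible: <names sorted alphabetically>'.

Contributions: A=23, B=165, D=165, E=156
Folded: C
Pot levels (distinct totals of non-folded players): 23, 156, 165
Layer 1-23: 23 each from A, B, D, E = 23*4 = 92 chips; eligible A, B, D, E
Layer 24-156: 133 each from B, D, E = 133*3 = 399 chips; eligible B, D, E
Layer 157-165: 9 each from B, D = 9*2 = 18 chips; eligible B, D

Pot 1: 92 chips, eligible: A, B, D, E
Pot 2: 399 chips, eligible: B, D, E
Pot 3: 18 chips, eligible: B, D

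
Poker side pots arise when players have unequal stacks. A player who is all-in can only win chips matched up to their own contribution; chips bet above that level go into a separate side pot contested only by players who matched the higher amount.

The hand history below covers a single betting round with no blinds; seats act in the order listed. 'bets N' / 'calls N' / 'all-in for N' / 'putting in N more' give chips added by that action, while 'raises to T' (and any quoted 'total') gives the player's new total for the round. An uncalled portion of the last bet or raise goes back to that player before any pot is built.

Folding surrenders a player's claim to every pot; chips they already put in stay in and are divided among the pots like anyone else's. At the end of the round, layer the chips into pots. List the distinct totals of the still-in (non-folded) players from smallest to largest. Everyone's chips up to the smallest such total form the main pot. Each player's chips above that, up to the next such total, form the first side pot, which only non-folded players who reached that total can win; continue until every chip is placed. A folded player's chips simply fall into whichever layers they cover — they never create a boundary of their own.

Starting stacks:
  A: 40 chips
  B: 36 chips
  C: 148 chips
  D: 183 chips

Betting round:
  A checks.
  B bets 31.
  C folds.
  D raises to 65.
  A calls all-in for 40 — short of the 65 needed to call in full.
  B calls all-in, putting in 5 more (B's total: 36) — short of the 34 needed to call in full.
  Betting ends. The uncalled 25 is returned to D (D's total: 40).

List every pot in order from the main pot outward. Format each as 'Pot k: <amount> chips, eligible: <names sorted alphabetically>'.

Pot 1: 108 chips, eligible: A, B, D
Pot 2: 8 chips, eligible: A, D

Derivation:
Contributions (after 25 returned to D): A=40, B=36, D=40
Folded: C
Pot levels (distinct totals of non-folded players): 36, 40
Layer 1-36: 36 each from A, B, D = 36*3 = 108 chips; eligible A, B, D
Layer 37-40: 4 each from A, D = 4*2 = 8 chips; eligible A, D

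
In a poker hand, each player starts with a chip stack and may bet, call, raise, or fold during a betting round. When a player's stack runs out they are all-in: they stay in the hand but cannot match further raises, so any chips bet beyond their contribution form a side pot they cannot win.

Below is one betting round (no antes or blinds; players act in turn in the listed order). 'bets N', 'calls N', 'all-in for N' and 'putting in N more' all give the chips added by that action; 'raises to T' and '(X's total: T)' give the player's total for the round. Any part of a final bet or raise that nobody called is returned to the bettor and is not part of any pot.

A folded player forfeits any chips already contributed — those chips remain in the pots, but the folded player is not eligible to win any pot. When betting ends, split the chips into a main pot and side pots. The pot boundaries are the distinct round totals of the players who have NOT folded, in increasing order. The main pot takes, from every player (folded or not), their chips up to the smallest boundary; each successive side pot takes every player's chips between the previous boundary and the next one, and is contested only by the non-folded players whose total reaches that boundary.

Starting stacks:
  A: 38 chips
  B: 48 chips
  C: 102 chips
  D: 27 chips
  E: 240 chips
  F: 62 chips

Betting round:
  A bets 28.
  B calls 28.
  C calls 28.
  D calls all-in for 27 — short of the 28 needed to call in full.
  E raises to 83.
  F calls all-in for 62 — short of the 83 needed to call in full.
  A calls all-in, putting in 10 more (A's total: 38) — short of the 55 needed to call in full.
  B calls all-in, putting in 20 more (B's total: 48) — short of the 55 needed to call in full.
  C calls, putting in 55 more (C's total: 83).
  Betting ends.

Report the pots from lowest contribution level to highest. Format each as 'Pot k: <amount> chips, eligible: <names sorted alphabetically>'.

Pot 1: 162 chips, eligible: A, B, C, D, E, F
Pot 2: 55 chips, eligible: A, B, C, E, F
Pot 3: 40 chips, eligible: B, C, E, F
Pot 4: 42 chips, eligible: C, E, F
Pot 5: 42 chips, eligible: C, E

Derivation:
Contributions: A=38, B=48, C=83, D=27, E=83, F=62
Pot levels (distinct totals of non-folded players): 27, 38, 48, 62, 83
Layer 1-27: 27 each from A, B, C, D, E, F = 27*6 = 162 chips; eligible A, B, C, D, E, F
Layer 28-38: 11 each from A, B, C, E, F = 11*5 = 55 chips; eligible A, B, C, E, F
Layer 39-48: 10 each from B, C, E, F = 10*4 = 40 chips; eligible B, C, E, F
Layer 49-62: 14 each from C, E, F = 14*3 = 42 chips; eligible C, E, F
Layer 63-83: 21 each from C, E = 21*2 = 42 chips; eligible C, E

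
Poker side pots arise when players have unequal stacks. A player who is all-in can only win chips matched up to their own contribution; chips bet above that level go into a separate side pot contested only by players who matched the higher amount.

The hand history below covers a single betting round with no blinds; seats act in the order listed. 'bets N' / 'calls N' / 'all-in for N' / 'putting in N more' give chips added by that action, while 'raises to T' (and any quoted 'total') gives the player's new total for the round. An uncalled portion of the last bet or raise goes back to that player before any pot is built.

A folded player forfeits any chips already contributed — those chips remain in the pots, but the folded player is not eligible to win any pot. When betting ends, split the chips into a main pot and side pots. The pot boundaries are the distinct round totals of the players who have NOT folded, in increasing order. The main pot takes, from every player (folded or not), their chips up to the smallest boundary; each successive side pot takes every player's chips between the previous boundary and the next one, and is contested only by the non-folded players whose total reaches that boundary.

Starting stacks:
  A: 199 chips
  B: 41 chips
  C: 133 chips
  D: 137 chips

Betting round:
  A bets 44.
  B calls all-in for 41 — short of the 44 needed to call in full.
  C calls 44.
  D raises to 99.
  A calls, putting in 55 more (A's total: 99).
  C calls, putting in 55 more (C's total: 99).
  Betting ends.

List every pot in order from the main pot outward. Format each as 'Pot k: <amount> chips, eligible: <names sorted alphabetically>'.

Contributions: A=99, B=41, C=99, D=99
Pot levels (distinct totals of non-folded players): 41, 99
Layer 1-41: 41 each from A, B, C, D = 41*4 = 164 chips; eligible A, B, C, D
Layer 42-99: 58 each from A, C, D = 58*3 = 174 chips; eligible A, C, D

Pot 1: 164 chips, eligible: A, B, C, D
Pot 2: 174 chips, eligible: A, C, D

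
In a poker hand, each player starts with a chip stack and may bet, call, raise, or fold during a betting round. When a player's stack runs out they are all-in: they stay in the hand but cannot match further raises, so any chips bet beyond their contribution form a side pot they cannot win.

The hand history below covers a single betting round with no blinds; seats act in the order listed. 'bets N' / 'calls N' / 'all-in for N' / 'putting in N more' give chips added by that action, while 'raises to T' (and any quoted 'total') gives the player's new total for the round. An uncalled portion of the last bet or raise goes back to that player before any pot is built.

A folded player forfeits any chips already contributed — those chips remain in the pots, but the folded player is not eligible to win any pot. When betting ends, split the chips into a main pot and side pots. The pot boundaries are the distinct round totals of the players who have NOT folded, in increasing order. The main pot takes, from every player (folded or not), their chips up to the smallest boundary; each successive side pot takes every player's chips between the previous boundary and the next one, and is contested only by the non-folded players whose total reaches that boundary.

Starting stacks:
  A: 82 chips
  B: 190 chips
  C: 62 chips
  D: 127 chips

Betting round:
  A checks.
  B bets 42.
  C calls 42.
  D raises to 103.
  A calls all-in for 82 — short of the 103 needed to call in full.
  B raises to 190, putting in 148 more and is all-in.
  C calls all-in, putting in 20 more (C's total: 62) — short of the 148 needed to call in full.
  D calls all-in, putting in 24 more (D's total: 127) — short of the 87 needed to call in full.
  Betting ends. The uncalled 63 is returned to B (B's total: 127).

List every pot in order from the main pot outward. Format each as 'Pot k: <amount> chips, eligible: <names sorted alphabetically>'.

Contributions (after 63 returned to B): A=82, B=127, C=62, D=127
Pot levels (distinct totals of non-folded players): 62, 82, 127
Layer 1-62: 62 each from A, B, C, D = 62*4 = 248 chips; eligible A, B, C, D
Layer 63-82: 20 each from A, B, D = 20*3 = 60 chips; eligible A, B, D
Layer 83-127: 45 each from B, D = 45*2 = 90 chips; eligible B, D

Pot 1: 248 chips, eligible: A, B, C, D
Pot 2: 60 chips, eligible: A, B, D
Pot 3: 90 chips, eligible: B, D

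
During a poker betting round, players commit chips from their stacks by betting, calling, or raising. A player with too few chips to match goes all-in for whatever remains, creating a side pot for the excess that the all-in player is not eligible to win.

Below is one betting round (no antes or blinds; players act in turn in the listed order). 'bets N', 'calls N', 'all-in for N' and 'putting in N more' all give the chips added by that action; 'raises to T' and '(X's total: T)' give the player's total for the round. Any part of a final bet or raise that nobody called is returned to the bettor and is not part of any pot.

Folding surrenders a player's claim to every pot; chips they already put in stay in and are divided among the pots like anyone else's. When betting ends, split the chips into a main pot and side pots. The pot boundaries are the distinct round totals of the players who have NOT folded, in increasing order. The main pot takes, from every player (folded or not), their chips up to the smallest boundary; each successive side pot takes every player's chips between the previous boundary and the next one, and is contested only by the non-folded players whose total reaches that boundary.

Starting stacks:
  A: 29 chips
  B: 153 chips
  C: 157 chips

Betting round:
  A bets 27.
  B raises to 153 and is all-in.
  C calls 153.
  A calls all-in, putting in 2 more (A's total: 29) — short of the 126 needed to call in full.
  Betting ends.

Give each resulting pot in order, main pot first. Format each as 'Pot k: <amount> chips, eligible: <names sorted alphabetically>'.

Contributions: A=29, B=153, C=153
Pot levels (distinct totals of non-folded players): 29, 153
Layer 1-29: 29 each from A, B, C = 29*3 = 87 chips; eligible A, B, C
Layer 30-153: 124 each from B, C = 124*2 = 248 chips; eligible B, C

Pot 1: 87 chips, eligible: A, B, C
Pot 2: 248 chips, eligible: B, C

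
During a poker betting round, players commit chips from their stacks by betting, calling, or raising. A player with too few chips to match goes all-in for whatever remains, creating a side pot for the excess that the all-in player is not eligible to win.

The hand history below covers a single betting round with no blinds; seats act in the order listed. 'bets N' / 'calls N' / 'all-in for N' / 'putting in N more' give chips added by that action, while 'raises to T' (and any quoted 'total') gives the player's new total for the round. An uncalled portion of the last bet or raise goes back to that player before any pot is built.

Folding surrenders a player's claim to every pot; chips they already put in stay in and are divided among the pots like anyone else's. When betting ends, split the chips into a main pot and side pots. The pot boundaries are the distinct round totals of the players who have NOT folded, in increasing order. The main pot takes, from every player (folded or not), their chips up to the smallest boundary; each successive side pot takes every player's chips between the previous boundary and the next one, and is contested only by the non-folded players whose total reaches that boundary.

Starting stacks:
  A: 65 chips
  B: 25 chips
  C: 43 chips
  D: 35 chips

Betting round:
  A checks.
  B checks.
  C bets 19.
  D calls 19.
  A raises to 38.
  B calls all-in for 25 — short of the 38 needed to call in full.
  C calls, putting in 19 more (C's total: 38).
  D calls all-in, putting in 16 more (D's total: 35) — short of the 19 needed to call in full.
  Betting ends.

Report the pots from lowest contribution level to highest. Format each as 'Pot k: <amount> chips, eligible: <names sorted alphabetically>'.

Pot 1: 100 chips, eligible: A, B, C, D
Pot 2: 30 chips, eligible: A, C, D
Pot 3: 6 chips, eligible: A, C

Derivation:
Contributions: A=38, B=25, C=38, D=35
Pot levels (distinct totals of non-folded players): 25, 35, 38
Layer 1-25: 25 each from A, B, C, D = 25*4 = 100 chips; eligible A, B, C, D
Layer 26-35: 10 each from A, C, D = 10*3 = 30 chips; eligible A, C, D
Layer 36-38: 3 each from A, C = 3*2 = 6 chips; eligible A, C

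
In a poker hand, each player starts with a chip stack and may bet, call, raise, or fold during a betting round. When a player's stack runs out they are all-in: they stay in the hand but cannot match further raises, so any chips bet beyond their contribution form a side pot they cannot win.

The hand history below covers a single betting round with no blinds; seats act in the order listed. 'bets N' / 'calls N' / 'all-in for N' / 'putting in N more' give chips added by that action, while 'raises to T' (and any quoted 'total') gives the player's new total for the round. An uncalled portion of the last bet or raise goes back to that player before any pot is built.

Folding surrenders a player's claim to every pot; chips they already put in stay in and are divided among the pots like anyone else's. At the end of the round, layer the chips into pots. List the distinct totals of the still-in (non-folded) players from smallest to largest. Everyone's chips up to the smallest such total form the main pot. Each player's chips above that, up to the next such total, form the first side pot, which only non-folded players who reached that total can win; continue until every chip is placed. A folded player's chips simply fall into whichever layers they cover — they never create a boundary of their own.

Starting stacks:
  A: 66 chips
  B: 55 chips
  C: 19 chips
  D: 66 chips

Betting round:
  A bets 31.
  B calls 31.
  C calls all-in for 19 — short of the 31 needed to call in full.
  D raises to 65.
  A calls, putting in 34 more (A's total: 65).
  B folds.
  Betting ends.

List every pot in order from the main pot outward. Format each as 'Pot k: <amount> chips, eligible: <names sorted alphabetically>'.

Pot 1: 76 chips, eligible: A, C, D
Pot 2: 104 chips, eligible: A, D

Derivation:
Contributions: A=65, B=31, C=19, D=65
Folded: B
Pot levels (distinct totals of non-folded players): 19, 65
Layer 1-19: 19 each from A, B, C, D = 19*4 = 76 chips; eligible A, C, D
Layer 20-65: A 46 + B 12 + D 46 = 104 chips; eligible A, D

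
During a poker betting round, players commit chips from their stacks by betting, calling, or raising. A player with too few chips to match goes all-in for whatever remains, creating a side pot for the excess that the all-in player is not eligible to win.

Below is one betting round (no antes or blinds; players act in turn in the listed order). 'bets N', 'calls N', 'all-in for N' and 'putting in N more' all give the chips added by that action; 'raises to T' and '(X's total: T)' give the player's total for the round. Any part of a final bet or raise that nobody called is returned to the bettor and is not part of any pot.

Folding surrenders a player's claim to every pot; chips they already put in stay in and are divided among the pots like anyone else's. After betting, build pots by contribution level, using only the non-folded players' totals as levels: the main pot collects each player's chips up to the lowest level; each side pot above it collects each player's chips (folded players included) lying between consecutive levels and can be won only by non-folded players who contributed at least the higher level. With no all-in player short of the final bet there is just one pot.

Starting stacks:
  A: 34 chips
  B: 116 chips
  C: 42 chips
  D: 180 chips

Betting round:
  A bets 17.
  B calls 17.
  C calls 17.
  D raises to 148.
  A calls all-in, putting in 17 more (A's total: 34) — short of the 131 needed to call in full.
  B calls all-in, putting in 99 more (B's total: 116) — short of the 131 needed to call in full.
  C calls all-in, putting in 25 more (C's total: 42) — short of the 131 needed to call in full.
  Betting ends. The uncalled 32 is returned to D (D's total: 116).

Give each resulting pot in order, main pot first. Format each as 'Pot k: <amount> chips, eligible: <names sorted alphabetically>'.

Contributions (after 32 returned to D): A=34, B=116, C=42, D=116
Pot levels (distinct totals of non-folded players): 34, 42, 116
Layer 1-34: 34 each from A, B, C, D = 34*4 = 136 chips; eligible A, B, C, D
Layer 35-42: 8 each from B, C, D = 8*3 = 24 chips; eligible B, C, D
Layer 43-116: 74 each from B, D = 74*2 = 148 chips; eligible B, D

Pot 1: 136 chips, eligible: A, B, C, D
Pot 2: 24 chips, eligible: B, C, D
Pot 3: 148 chips, eligible: B, D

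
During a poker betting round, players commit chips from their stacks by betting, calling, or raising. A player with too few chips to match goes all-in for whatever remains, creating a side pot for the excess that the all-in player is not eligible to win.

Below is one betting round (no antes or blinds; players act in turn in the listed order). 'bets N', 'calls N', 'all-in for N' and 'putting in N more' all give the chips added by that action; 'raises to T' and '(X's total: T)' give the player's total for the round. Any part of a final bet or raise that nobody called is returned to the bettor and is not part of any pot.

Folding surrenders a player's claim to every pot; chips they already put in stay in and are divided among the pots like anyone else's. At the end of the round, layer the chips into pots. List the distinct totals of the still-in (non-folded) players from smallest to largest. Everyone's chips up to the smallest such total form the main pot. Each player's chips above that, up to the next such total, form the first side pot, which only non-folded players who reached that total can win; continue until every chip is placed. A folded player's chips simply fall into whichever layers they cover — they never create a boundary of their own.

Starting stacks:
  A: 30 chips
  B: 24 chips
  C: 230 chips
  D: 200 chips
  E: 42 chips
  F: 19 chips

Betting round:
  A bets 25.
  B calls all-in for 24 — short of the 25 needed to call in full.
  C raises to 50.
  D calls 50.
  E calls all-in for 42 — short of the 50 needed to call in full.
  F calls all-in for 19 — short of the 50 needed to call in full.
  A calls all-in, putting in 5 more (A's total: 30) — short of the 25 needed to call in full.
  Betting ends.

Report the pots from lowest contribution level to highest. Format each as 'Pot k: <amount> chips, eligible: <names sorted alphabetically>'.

Contributions: A=30, B=24, C=50, D=50, E=42, F=19
Pot levels (distinct totals of non-folded players): 19, 24, 30, 42, 50
Layer 1-19: 19 each from A, B, C, D, E, F = 19*6 = 114 chips; eligible A, B, C, D, E, F
Layer 20-24: 5 each from A, B, C, D, E = 5*5 = 25 chips; eligible A, B, C, D, E
Layer 25-30: 6 each from A, C, D, E = 6*4 = 24 chips; eligible A, C, D, E
Layer 31-42: 12 each from C, D, E = 12*3 = 36 chips; eligible C, D, E
Layer 43-50: 8 each from C, D = 8*2 = 16 chips; eligible C, D

Pot 1: 114 chips, eligible: A, B, C, D, E, F
Pot 2: 25 chips, eligible: A, B, C, D, E
Pot 3: 24 chips, eligible: A, C, D, E
Pot 4: 36 chips, eligible: C, D, E
Pot 5: 16 chips, eligible: C, D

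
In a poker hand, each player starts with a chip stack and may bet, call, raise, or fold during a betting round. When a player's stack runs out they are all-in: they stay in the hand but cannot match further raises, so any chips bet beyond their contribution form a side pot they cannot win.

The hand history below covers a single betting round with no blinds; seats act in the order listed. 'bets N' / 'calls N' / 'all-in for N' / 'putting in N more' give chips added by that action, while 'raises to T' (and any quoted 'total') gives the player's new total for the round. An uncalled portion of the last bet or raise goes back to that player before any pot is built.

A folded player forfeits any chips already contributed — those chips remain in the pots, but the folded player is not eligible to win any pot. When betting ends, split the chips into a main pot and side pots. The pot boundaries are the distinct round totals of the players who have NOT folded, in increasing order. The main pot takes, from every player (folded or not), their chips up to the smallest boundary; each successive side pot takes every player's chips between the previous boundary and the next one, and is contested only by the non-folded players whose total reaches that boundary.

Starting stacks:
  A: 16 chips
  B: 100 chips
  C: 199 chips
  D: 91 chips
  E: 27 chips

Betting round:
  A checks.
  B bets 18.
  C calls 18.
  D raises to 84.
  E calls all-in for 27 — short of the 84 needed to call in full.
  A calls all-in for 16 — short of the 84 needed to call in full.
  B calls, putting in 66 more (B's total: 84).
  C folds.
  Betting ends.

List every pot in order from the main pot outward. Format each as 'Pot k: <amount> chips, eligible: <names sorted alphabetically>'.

Contributions: A=16, B=84, C=18, D=84, E=27
Folded: C
Pot levels (distinct totals of non-folded players): 16, 27, 84
Layer 1-16: 16 each from A, B, C, D, E = 16*5 = 80 chips; eligible A, B, D, E
Layer 17-27: B 11 + C 2 + D 11 + E 11 = 35 chips; eligible B, D, E
Layer 28-84: 57 each from B, D = 57*2 = 114 chips; eligible B, D

Pot 1: 80 chips, eligible: A, B, D, E
Pot 2: 35 chips, eligible: B, D, E
Pot 3: 114 chips, eligible: B, D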